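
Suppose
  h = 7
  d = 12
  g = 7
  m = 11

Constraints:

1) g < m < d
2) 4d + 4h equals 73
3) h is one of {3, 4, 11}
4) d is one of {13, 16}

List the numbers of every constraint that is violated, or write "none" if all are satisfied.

1) values 7 < 11 < 12  true
2) 4d + 4h = 4(12) + 4(7) = 76, not 73  false
3) h = 7 is not in {3, 4, 11}  false
4) d = 12 is not in {13, 16}  false

No — constraints 2, 3, and 4 are not satisfied.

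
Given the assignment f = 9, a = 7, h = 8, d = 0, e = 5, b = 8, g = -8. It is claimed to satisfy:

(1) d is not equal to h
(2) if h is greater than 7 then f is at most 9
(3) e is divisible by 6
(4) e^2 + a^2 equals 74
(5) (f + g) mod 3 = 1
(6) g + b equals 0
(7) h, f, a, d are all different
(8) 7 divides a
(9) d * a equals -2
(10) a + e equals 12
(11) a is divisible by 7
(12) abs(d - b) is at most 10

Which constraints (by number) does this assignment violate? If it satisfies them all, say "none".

(1) d = 0, h = 8; distinct — holds.
(2) h = 8 > 7, so we need f ≤ 9; f = 9 ≤ 9 — holds.
(3) 5 = 6*0 + 5, so 6 does not divide 5 — does not hold.
(4) e^2 + a^2 = 5^2 + 7^2 = 25 + 49 = 74 — holds.
(5) f + g = 1; 1 mod 3 = 1 — holds.
(6) g + b = -8 + 8 = 0 — holds.
(7) values 8, 9, 7, 0 are pairwise distinct — holds.
(8) 7 / 7 = 1, so 7 divides 7 — holds.
(9) d * a = 0 * 7 = 0, not -2 — does not hold.
(10) a + e = 7 + 5 = 12 — holds.
(11) 7 / 7 = 1, so 7 divides 7 — holds.
(12) abs(0 - 8) = 8; 8 ≤ 10 — holds.

Violated: 3 and 9.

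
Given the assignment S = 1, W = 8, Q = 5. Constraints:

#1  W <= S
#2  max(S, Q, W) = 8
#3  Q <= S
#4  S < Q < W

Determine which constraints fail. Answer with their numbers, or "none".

Constraints 1 and 3 are violated.

#1 W = 8, S = 1; 8 > 1 (want ≤)  false
#2 max(1, 5, 8) = 8  true
#3 Q = 5, S = 1; 5 > 1 (want ≤)  false
#4 values 1 < 5 < 8  true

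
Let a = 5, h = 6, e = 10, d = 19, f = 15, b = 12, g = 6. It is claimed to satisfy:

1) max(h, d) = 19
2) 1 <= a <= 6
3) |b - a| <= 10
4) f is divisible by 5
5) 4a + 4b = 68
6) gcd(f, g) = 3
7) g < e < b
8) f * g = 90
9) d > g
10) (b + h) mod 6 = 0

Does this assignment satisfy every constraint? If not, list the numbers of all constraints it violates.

None — every constraint holds.

1) max(6, 19) = 19 — holds.
2) a = 5 lies in [1, 6] — holds.
3) |12 - 5| = 7; 7 ≤ 10 — holds.
4) 15 / 5 = 3, so 5 divides 15 — holds.
5) 4a + 4b = 4(5) + 4(12) = 68 — holds.
6) gcd(15, 6) = 3 — holds.
7) values 6 < 10 < 12 — holds.
8) f * g = 15 * 6 = 90 — holds.
9) d = 19, g = 6; 19 > 6 — holds.
10) b + h = 18; 18 mod 6 = 0 — holds.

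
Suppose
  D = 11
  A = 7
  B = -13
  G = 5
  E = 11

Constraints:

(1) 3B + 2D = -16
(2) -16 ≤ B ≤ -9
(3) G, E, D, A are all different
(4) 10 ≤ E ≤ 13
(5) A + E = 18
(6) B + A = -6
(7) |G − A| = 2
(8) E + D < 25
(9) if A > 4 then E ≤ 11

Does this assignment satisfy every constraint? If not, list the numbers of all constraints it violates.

(1) 3B + 2D = 3(-13) + 2(11) = -17, not -16 — fails.
(2) B = -13 lies in [-16, -9] — holds.
(3) E = D = 11, not all different — fails.
(4) E = 11 lies in [10, 13] — holds.
(5) A + E = 7 + 11 = 18 — holds.
(6) B + A = -13 + 7 = -6 — holds.
(7) |5 − 7| = 2 — holds.
(8) E + D = 11 + 11 = 22; 22 < 25 — holds.
(9) A = 7 > 4, so we need E ≤ 11; E = 11 ≤ 11 — holds.

The assignment fails constraints 1, 3.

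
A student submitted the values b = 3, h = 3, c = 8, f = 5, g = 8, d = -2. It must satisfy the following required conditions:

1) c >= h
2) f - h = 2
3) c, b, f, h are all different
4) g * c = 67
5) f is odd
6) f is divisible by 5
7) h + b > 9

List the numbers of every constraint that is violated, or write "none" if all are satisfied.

1) c = 8, h = 3; 8 ≥ 3 — holds.
2) f - h = 5 - 3 = 2 — holds.
3) b = h = 3, not all different — fails.
4) g * c = 8 * 8 = 64, not 67 — fails.
5) f = 5 is odd — holds.
6) 5 / 5 = 1, so 5 divides 5 — holds.
7) h + b = 3 + 3 = 6; 6 ≤ 9, bound 9 not met — fails.

Constraints 3, 4, 7 are violated.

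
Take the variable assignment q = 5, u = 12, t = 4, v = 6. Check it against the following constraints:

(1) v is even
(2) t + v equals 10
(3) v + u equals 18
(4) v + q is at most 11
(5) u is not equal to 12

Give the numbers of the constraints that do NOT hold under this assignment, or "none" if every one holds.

The assignment fails constraint 5.

(1) v = 6 is even — holds.
(2) t + v = 4 + 6 = 10 — holds.
(3) v + u = 6 + 12 = 18 — holds.
(4) v + q = 6 + 5 = 11; 11 ≤ 11 — holds.
(5) u = 12, but 12 is required to differ — does not hold.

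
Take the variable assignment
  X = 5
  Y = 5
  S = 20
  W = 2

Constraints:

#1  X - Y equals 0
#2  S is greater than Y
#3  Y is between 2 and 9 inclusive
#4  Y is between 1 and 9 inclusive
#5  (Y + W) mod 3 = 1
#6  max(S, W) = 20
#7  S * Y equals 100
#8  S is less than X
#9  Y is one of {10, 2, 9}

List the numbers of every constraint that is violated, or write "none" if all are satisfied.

#1 X - Y = 5 - 5 = 0 — satisfied.
#2 S = 20, Y = 5; 20 > 5 — satisfied.
#3 Y = 5 lies in [2, 9] — satisfied.
#4 Y = 5 lies in [1, 9] — satisfied.
#5 Y + W = 7; 7 mod 3 = 1 — satisfied.
#6 max(20, 2) = 20 — satisfied.
#7 S * Y = 20 * 5 = 100 — satisfied.
#8 S = 20, X = 5; 20 ≥ 5 (want <) — violated.
#9 Y = 5 is not in {10, 2, 9} — violated.

The assignment fails constraints 8, 9.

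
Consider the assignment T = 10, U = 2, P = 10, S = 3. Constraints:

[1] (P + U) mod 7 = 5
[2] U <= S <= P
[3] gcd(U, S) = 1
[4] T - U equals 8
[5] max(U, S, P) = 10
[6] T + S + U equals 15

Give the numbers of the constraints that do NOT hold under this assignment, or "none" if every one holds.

The assignment satisfies every constraint.

[1] P + U = 12; 12 mod 7 = 5 — holds.
[2] values 2 <= 3 <= 10 — holds.
[3] gcd(2, 3) = 1 — holds.
[4] T - U = 10 - 2 = 8 — holds.
[5] max(2, 3, 10) = 10 — holds.
[6] T + S + U = 10 + 3 + 2 = 15 — holds.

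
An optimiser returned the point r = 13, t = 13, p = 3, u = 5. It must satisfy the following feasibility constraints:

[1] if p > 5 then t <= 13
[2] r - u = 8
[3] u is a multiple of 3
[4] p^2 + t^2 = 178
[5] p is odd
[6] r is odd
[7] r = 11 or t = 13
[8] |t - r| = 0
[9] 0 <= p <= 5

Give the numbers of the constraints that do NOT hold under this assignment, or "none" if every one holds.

No — constraint 3 is not satisfied.

[1] p = 3, not > 5; antecedent false, conditional vacuously true — holds.
[2] r - u = 13 - 5 = 8 — holds.
[3] 5 = 3*1 + 2, so 3 does not divide 5 — does not hold.
[4] p^2 + t^2 = 3^2 + 13^2 = 9 + 169 = 178 — holds.
[5] p = 3 is odd — holds.
[6] r = 13 is odd — holds.
[7] r = 13 ≠ 11, but t = 13 = 13 (second disjunct) — holds.
[8] |13 - 13| = 0 — holds.
[9] p = 3 lies in [0, 5] — holds.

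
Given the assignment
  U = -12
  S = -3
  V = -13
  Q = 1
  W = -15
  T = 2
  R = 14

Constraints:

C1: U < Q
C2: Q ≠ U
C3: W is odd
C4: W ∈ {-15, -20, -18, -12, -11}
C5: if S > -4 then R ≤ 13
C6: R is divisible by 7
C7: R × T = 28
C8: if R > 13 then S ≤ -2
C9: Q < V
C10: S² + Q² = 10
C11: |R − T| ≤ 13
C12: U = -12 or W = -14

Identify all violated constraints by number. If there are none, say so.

C1: U = -12, Q = 1; -12 < 1 — holds.
C2: Q = 1, U = -12; distinct — holds.
C3: W = -15 is odd — holds.
C4: W = -15 is in {-15, -20, -18, -12, -11} — holds.
C5: S = -3 > -4, so we need R ≤ 13; but R = 14 > 13 — fails.
C6: 14 / 7 = 2, so 7 divides 14 — holds.
C7: R × T = 14 × 2 = 28 — holds.
C8: R = 14 > 13, so we need S ≤ -2; S = -3 ≤ -2 — holds.
C9: Q = 1, V = -13; 1 ≥ -13 (want <) — fails.
C10: S² + Q² = (-3)² + 1² = 9 + 1 = 10 — holds.
C11: |14 − 2| = 12; 12 ≤ 13 — holds.
C12: U = -12 = -12 (first disjunct) — holds.

The assignment fails constraints 5, 9.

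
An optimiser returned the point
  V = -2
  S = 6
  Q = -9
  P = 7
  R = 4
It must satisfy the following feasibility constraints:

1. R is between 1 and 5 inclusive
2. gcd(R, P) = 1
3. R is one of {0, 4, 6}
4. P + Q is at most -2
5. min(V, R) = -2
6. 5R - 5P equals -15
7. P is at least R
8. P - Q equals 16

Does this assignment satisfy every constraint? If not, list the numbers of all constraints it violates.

1. R = 4 lies in [1, 5] — OK.
2. gcd(4, 7) = 1 — OK.
3. R = 4 is in {0, 4, 6} — OK.
4. P + Q = 7 + (-9) = -2; -2 ≤ -2 — OK.
5. min(-2, 4) = -2 — OK.
6. 5R - 5P = 5(4) - 5(7) = -15 — OK.
7. P = 7, R = 4; 7 ≥ 4 — OK.
8. P - Q = 7 - (-9) = 16 — OK.

No violations.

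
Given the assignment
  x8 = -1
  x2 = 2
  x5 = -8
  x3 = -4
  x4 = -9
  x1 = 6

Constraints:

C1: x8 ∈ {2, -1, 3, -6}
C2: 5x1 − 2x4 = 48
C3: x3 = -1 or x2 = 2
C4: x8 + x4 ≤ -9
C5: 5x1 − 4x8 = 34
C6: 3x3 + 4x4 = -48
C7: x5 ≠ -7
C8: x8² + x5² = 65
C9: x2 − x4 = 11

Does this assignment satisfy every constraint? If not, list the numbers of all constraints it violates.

None — every constraint holds.

C1: x8 = -1 is in {2, -1, 3, -6} — OK.
C2: 5x1 − 2x4 = 5(6) − 2(-9) = 48 — OK.
C3: x3 = -4 ≠ -1, but x2 = 2 = 2 (second disjunct) — OK.
C4: x8 + x4 = -1 + (-9) = -10; -10 ≤ -9 — OK.
C5: 5x1 − 4x8 = 5(6) − 4(-1) = 34 — OK.
C6: 3x3 + 4x4 = 3(-4) + 4(-9) = -48 — OK.
C7: x5 = -8, and -8 ≠ -7 — OK.
C8: x8² + x5² = (-1)² + (-8)² = 1 + 64 = 65 — OK.
C9: x2 − x4 = 2 − (-9) = 11 — OK.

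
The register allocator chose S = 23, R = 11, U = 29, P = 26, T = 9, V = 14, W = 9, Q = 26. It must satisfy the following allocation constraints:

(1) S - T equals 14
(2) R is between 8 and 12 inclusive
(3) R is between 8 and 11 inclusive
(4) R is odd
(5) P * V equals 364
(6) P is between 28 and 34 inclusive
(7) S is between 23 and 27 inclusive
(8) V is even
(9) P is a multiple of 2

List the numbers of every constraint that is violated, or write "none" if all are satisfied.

(1) S - T = 23 - 9 = 14  ✔
(2) R = 11 lies in [8, 12]  ✔
(3) R = 11 lies in [8, 11]  ✔
(4) R = 11 is odd  ✔
(5) P * V = 26 * 14 = 364  ✔
(6) P = 26 is outside [28, 34]  ✘
(7) S = 23 lies in [23, 27]  ✔
(8) V = 14 is even  ✔
(9) 26 / 2 = 13, so 2 divides 26  ✔

Violated: 6.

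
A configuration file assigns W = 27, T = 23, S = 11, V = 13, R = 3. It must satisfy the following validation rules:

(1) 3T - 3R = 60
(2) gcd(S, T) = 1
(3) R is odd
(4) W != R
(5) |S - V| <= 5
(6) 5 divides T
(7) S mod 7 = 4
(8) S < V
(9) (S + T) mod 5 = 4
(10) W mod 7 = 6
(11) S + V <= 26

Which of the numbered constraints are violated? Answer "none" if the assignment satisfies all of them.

(1) 3T - 3R = 3(23) - 3(3) = 60  ✓
(2) gcd(11, 23) = 1  ✓
(3) R = 3 is odd  ✓
(4) W = 27, R = 3; distinct  ✓
(5) |11 - 13| = 2; 2 ≤ 5  ✓
(6) 23 = 5*4 + 3, so 5 does not divide 23  ✗
(7) 11 mod 7 = 4  ✓
(8) S = 11, V = 13; 11 < 13  ✓
(9) S + T = 34; 34 mod 5 = 4  ✓
(10) 27 mod 7 = 6  ✓
(11) S + V = 11 + 13 = 24; 24 ≤ 26  ✓

Constraint 6 does not hold.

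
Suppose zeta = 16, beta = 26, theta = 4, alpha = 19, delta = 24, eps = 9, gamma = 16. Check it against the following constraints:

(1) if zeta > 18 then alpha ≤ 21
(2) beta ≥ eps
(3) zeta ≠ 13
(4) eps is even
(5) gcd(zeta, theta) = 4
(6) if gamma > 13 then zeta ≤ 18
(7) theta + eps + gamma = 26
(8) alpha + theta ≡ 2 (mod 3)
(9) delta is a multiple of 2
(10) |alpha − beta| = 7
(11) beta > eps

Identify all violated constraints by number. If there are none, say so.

(1) zeta = 16, not > 18; antecedent false, conditional vacuously true — holds.
(2) beta = 26, eps = 9; 26 ≥ 9 — holds.
(3) zeta = 16, and 16 ≠ 13 — holds.
(4) eps = 9 is odd — fails.
(5) gcd(16, 4) = 4 — holds.
(6) gamma = 16 > 13, so we need zeta ≤ 18; zeta = 16 ≤ 18 — holds.
(7) theta + eps + gamma = 4 + 9 + 16 = 29, not 26 — fails.
(8) alpha + theta = 23; 23 mod 3 = 2 — holds.
(9) 24 / 2 = 12, so 2 divides 24 — holds.
(10) |19 − 26| = 7 — holds.
(11) beta = 26, eps = 9; 26 > 9 — holds.

No — constraints 4 and 7 are not satisfied.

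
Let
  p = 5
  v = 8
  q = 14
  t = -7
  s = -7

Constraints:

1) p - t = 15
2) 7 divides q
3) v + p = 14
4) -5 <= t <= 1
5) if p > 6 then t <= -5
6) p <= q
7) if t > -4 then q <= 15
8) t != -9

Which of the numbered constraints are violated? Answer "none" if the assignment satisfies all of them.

Constraints 1, 3, and 4 are violated.

1) p - t = 5 - (-7) = 12, not 15 — fails.
2) 14 / 7 = 2, so 7 divides 14 — holds.
3) v + p = 8 + 5 = 13, not 14 — fails.
4) t = -7 is outside [-5, 1] — fails.
5) p = 5, not > 6; antecedent false, conditional vacuously true — holds.
6) p = 5, q = 14; 5 ≤ 14 — holds.
7) t = -7, not > -4; antecedent false, conditional vacuously true — holds.
8) t = -7, and -7 ≠ -9 — holds.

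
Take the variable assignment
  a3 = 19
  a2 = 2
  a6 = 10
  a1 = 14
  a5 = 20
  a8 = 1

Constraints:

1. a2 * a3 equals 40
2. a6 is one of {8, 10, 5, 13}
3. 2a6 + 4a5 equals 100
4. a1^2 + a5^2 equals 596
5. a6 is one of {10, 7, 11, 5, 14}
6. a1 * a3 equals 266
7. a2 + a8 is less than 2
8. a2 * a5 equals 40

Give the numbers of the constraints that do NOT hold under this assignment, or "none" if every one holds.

Constraints 1 and 7 are violated.

1. a2 * a3 = 2 * 19 = 38, not 40  FAIL
2. a6 = 10 is in {8, 10, 5, 13}  OK
3. 2a6 + 4a5 = 2(10) + 4(20) = 100  OK
4. a1^2 + a5^2 = 14^2 + 20^2 = 196 + 400 = 596  OK
5. a6 = 10 is in {10, 7, 11, 5, 14}  OK
6. a1 * a3 = 14 * 19 = 266  OK
7. a2 + a8 = 2 + 1 = 3; 3 ≥ 2, bound 2 not met  FAIL
8. a2 * a5 = 2 * 20 = 40  OK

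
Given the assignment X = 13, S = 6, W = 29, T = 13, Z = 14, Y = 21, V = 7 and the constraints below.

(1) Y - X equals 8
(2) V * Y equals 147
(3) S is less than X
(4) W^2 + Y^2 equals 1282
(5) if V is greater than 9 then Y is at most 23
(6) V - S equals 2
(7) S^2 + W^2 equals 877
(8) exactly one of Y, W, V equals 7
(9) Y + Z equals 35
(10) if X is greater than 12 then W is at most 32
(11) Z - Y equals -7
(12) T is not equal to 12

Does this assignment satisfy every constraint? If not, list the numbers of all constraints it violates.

(1) Y - X = 21 - 13 = 8  ✔
(2) V * Y = 7 * 21 = 147  ✔
(3) S = 6, X = 13; 6 < 13  ✔
(4) W^2 + Y^2 = 29^2 + 21^2 = 841 + 441 = 1282  ✔
(5) V = 7, not > 9; antecedent false, conditional vacuously true  ✔
(6) V - S = 7 - 6 = 1, not 2  ✘
(7) S^2 + W^2 = 6^2 + 29^2 = 36 + 841 = 877  ✔
(8) Y=21, W=29, V=7; 1 of them equals 7  ✔
(9) Y + Z = 21 + 14 = 35  ✔
(10) X = 13 > 12, so we need W ≤ 32; W = 29 ≤ 32  ✔
(11) Z - Y = 14 - 21 = -7  ✔
(12) T = 13, and 13 ≠ 12  ✔

No — constraint 6 is not satisfied.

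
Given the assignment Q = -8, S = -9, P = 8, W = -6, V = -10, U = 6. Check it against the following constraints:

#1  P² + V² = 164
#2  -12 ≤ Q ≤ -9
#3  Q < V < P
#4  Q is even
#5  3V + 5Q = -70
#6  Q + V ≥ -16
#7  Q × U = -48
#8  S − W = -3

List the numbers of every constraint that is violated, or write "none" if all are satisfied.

Violated: 2, 3, and 6.

#1 P² + V² = 8² + (-10)² = 64 + 100 = 164  holds
#2 Q = -8 is outside [-12, -9]  fails
#3 values -8, -10, 8; Q = -8 is not < V = -10  fails
#4 Q = -8 is even  holds
#5 3V + 5Q = 3(-10) + 5(-8) = -70  holds
#6 Q + V = -8 + (-10) = -18; -18 < -16, bound -16 not met  fails
#7 Q × U = -8 × 6 = -48  holds
#8 S − W = -9 − (-6) = -3  holds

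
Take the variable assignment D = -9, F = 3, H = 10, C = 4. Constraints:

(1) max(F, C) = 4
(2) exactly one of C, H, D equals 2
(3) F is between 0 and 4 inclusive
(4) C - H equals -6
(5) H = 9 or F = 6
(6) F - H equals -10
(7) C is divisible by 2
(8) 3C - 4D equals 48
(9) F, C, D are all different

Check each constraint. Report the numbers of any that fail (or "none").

No — constraints 2, 5, and 6 are not satisfied.

(1) max(3, 4) = 4 — satisfied.
(2) C=4, H=10, D=-9; 0 of them equal 2, not exactly one — violated.
(3) F = 3 lies in [0, 4] — satisfied.
(4) C - H = 4 - 10 = -6 — satisfied.
(5) H = 10 ≠ 9 and F = 3 ≠ 6; both disjuncts false — violated.
(6) F - H = 3 - 10 = -7, not -10 — violated.
(7) 4 / 2 = 2, so 2 divides 4 — satisfied.
(8) 3C - 4D = 3(4) - 4(-9) = 48 — satisfied.
(9) values 3, 4, -9 are pairwise distinct — satisfied.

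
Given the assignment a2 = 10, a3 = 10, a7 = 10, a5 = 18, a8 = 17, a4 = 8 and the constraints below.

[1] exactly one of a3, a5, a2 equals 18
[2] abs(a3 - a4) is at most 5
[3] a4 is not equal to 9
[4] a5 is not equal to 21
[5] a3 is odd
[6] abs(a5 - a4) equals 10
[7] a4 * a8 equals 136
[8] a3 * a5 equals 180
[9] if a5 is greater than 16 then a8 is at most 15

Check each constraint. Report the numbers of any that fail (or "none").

[1] a3=10, a5=18, a2=10; 1 of them equals 18 — satisfied.
[2] abs(10 - 8) = 2; 2 ≤ 5 — satisfied.
[3] a4 = 8, and 8 ≠ 9 — satisfied.
[4] a5 = 18, and 18 ≠ 21 — satisfied.
[5] a3 = 10 is even — violated.
[6] abs(18 - 8) = 10 — satisfied.
[7] a4 * a8 = 8 * 17 = 136 — satisfied.
[8] a3 * a5 = 10 * 18 = 180 — satisfied.
[9] a5 = 18 > 16, so we need a8 ≤ 15; but a8 = 17 > 15 — violated.

Constraints 5 and 9 are violated.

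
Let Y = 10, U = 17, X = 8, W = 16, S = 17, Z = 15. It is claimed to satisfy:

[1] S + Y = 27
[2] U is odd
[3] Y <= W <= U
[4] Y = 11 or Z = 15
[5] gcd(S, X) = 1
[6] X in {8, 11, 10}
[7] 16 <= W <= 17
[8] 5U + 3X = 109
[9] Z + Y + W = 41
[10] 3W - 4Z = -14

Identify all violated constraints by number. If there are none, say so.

[1] S + Y = 17 + 10 = 27  OK
[2] U = 17 is odd  OK
[3] values 10 <= 16 <= 17  OK
[4] Y = 10 ≠ 11, but Z = 15 = 15 (second disjunct)  OK
[5] gcd(17, 8) = 1  OK
[6] X = 8 is in {8, 11, 10}  OK
[7] W = 16 lies in [16, 17]  OK
[8] 5U + 3X = 5(17) + 3(8) = 109  OK
[9] Z + Y + W = 15 + 10 + 16 = 41  OK
[10] 3W - 4Z = 3(16) - 4(15) = -12, not -14  FAIL

Constraint 10 does not hold.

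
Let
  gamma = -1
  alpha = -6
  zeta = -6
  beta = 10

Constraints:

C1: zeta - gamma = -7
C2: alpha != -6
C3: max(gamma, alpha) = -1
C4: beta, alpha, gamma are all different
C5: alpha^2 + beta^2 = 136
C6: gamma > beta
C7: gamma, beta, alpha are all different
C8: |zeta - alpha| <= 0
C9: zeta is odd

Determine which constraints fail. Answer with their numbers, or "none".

C1: zeta - gamma = -6 - (-1) = -5, not -7 — violated.
C2: alpha = -6, but -6 is required to differ — violated.
C3: max(-1, -6) = -1 — OK.
C4: values 10, -6, -1 are pairwise distinct — OK.
C5: alpha^2 + beta^2 = (-6)^2 + 10^2 = 36 + 100 = 136 — OK.
C6: gamma = -1, beta = 10; -1 ≤ 10 (want >) — violated.
C7: values -1, 10, -6 are pairwise distinct — OK.
C8: |-6 - (-6)| = 0; 0 ≤ 0 — OK.
C9: zeta = -6 is even — violated.

No — constraints 1, 2, 6, 9 are not satisfied.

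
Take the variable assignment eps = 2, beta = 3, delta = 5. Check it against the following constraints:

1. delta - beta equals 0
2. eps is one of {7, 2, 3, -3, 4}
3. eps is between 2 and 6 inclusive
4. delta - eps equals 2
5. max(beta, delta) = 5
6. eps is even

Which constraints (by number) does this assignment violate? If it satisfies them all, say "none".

1. delta - beta = 5 - 3 = 2, not 0  fails
2. eps = 2 is in {7, 2, 3, -3, 4}  holds
3. eps = 2 lies in [2, 6]  holds
4. delta - eps = 5 - 2 = 3, not 2  fails
5. max(3, 5) = 5  holds
6. eps = 2 is even  holds

Constraints 1 and 4 are violated.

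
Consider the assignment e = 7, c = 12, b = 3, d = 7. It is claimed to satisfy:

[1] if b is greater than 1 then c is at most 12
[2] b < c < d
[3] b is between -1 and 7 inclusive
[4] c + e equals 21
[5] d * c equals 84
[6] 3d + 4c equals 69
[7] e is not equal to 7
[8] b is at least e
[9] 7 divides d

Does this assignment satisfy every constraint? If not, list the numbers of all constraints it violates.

[1] b = 3 > 1, so we need c ≤ 12; c = 12 ≤ 12  yes
[2] values 3, 12, 7; c = 12 is not < d = 7  no
[3] b = 3 lies in [-1, 7]  yes
[4] c + e = 12 + 7 = 19, not 21  no
[5] d * c = 7 * 12 = 84  yes
[6] 3d + 4c = 3(7) + 4(12) = 69  yes
[7] e = 7, but 7 is required to differ  no
[8] b = 3, e = 7; 3 < 7 (want ≥)  no
[9] 7 / 7 = 1, so 7 divides 7  yes

Constraints 2, 4, 7, 8 do not hold.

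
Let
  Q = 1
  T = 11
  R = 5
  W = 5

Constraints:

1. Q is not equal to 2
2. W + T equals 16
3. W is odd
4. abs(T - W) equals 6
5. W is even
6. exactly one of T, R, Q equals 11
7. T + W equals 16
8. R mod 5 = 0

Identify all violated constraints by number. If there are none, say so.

1. Q = 1, and 1 ≠ 2 — holds.
2. W + T = 5 + 11 = 16 — holds.
3. W = 5 is odd — holds.
4. abs(11 - 5) = 6 — holds.
5. W = 5 is odd — does not hold.
6. T=11, R=5, Q=1; 1 of them equals 11 — holds.
7. T + W = 11 + 5 = 16 — holds.
8. 5 mod 5 = 0 — holds.

Violated: 5.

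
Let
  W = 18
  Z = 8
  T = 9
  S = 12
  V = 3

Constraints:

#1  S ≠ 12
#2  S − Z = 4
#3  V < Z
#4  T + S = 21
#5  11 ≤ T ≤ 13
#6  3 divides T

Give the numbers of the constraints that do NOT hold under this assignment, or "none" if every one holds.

Violated: 1, 5.

#1 S = 12, but 12 is required to differ  fails
#2 S − Z = 12 − 8 = 4  holds
#3 V = 3, Z = 8; 3 < 8  holds
#4 T + S = 9 + 12 = 21  holds
#5 T = 9 is outside [11, 13]  fails
#6 9 / 3 = 3, so 3 divides 9  holds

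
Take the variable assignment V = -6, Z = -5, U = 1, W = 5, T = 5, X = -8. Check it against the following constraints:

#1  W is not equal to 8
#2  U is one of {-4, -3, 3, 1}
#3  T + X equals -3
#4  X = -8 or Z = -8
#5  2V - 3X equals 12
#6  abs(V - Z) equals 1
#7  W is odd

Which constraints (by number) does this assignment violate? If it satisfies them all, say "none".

All constraints are satisfied.

#1 W = 5, and 5 ≠ 8 — holds.
#2 U = 1 is in {-4, -3, 3, 1} — holds.
#3 T + X = 5 + (-8) = -3 — holds.
#4 X = -8 = -8 (first disjunct) — holds.
#5 2V - 3X = 2(-6) - 3(-8) = 12 — holds.
#6 abs(-6 - (-5)) = 1 — holds.
#7 W = 5 is odd — holds.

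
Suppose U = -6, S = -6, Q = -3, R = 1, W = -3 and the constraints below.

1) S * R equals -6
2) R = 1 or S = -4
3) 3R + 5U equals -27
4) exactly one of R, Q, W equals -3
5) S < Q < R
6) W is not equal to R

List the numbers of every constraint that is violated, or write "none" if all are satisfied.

Constraint 4 does not hold.

1) S * R = -6 * 1 = -6  holds
2) R = 1 = 1 (first disjunct)  holds
3) 3R + 5U = 3(1) + 5(-6) = -27  holds
4) R=1, Q=-3, W=-3; 2 of them equal -3, not exactly one  fails
5) values -6 < -3 < 1  holds
6) W = -3, R = 1; distinct  holds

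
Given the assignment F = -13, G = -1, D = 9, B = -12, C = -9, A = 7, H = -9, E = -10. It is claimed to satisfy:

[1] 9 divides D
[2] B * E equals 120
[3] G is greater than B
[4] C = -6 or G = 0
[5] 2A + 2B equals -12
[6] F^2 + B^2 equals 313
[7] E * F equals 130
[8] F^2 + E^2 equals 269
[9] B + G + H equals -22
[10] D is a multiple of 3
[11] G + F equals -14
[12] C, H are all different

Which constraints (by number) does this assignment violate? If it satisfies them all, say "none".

The assignment fails constraints 4, 5, and 12.

[1] 9 / 9 = 1, so 9 divides 9  yes
[2] B * E = -12 * (-10) = 120  yes
[3] G = -1, B = -12; -1 > -12  yes
[4] C = -9 ≠ -6 and G = -1 ≠ 0; both disjuncts false  no
[5] 2A + 2B = 2(7) + 2(-12) = -10, not -12  no
[6] F^2 + B^2 = (-13)^2 + (-12)^2 = 169 + 144 = 313  yes
[7] E * F = -10 * (-13) = 130  yes
[8] F^2 + E^2 = (-13)^2 + (-10)^2 = 169 + 100 = 269  yes
[9] B + G + H = -12 + (-1) + (-9) = -22  yes
[10] 9 / 3 = 3, so 3 divides 9  yes
[11] G + F = -1 + (-13) = -14  yes
[12] C = H = -9, not all different  no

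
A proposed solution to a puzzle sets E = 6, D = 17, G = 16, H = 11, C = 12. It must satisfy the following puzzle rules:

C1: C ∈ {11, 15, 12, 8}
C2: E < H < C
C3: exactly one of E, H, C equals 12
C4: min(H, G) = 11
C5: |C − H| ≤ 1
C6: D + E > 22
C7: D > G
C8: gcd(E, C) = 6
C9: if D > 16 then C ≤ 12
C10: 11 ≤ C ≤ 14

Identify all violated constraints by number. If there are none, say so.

None — every constraint holds.

C1: C = 12 is in {11, 15, 12, 8} — holds.
C2: values 6 < 11 < 12 — holds.
C3: E=6, H=11, C=12; 1 of them equals 12 — holds.
C4: min(11, 16) = 11 — holds.
C5: |12 − 11| = 1; 1 ≤ 1 — holds.
C6: D + E = 17 + 6 = 23; 23 > 22 — holds.
C7: D = 17, G = 16; 17 > 16 — holds.
C8: gcd(6, 12) = 6 — holds.
C9: D = 17 > 16, so we need C ≤ 12; C = 12 ≤ 12 — holds.
C10: C = 12 lies in [11, 14] — holds.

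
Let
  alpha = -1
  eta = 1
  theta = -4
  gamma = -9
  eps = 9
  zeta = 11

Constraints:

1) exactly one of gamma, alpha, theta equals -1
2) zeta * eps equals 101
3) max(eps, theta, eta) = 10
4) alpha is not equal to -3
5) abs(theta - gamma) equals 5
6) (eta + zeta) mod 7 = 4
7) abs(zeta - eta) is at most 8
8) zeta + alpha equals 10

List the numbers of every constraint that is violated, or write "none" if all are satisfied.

No — constraints 2, 3, 6, and 7 are not satisfied.

1) gamma=-9, alpha=-1, theta=-4; 1 of them equals -1 — OK.
2) zeta * eps = 11 * 9 = 99, not 101 — violated.
3) max(9, -4, 1) = 9, not 10 — violated.
4) alpha = -1, and -1 ≠ -3 — OK.
5) abs(-4 - (-9)) = 5 — OK.
6) eta + zeta = 12; 12 mod 7 = 5, not 4 — violated.
7) abs(11 - 1) = 10; 10 > 8, exceeds bound 8 — violated.
8) zeta + alpha = 11 + (-1) = 10 — OK.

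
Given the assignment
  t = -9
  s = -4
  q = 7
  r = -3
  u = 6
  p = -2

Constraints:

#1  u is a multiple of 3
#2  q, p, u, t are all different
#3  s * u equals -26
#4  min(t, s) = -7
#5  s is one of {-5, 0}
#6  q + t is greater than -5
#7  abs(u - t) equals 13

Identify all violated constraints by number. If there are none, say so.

#1 6 / 3 = 2, so 3 divides 6 — holds.
#2 values 7, -2, 6, -9 are pairwise distinct — holds.
#3 s * u = -4 * 6 = -24, not -26 — does not hold.
#4 min(-9, -4) = -9, not -7 — does not hold.
#5 s = -4 is not in {-5, 0} — does not hold.
#6 q + t = 7 + (-9) = -2; -2 > -5 — holds.
#7 abs(6 - (-9)) = 15, not 13 — does not hold.

No — constraints 3, 4, 5, and 7 are not satisfied.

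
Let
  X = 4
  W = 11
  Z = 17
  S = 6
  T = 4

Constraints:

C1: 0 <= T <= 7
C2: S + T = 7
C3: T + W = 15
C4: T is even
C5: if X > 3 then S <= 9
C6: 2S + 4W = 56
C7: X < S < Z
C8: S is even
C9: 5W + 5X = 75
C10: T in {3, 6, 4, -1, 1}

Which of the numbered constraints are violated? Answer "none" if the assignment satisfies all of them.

C1: T = 4 lies in [0, 7]  yes
C2: S + T = 6 + 4 = 10, not 7  no
C3: T + W = 4 + 11 = 15  yes
C4: T = 4 is even  yes
C5: X = 4 > 3, so we need S ≤ 9; S = 6 ≤ 9  yes
C6: 2S + 4W = 2(6) + 4(11) = 56  yes
C7: values 4 < 6 < 17  yes
C8: S = 6 is even  yes
C9: 5W + 5X = 5(11) + 5(4) = 75  yes
C10: T = 4 is in {3, 6, 4, -1, 1}  yes

Constraint 2 does not hold.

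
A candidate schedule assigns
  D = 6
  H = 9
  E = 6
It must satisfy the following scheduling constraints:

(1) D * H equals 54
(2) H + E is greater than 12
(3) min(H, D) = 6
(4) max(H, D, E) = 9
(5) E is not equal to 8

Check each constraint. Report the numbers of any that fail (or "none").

All constraints are satisfied.

(1) D * H = 6 * 9 = 54  true
(2) H + E = 9 + 6 = 15; 15 > 12  true
(3) min(9, 6) = 6  true
(4) max(9, 6, 6) = 9  true
(5) E = 6, and 6 ≠ 8  true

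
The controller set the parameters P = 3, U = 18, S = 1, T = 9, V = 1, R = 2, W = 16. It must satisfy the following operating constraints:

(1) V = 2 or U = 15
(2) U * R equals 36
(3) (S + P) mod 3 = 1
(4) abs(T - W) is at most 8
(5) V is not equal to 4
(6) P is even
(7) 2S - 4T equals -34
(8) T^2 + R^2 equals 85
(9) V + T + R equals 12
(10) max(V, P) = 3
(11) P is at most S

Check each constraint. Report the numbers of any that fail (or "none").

(1) V = 1 ≠ 2 and U = 18 ≠ 15; both disjuncts false  false
(2) U * R = 18 * 2 = 36  true
(3) S + P = 4; 4 mod 3 = 1  true
(4) abs(9 - 16) = 7; 7 ≤ 8  true
(5) V = 1, and 1 ≠ 4  true
(6) P = 3 is odd  false
(7) 2S - 4T = 2(1) - 4(9) = -34  true
(8) T^2 + R^2 = 9^2 + 2^2 = 81 + 4 = 85  true
(9) V + T + R = 1 + 9 + 2 = 12  true
(10) max(1, 3) = 3  true
(11) P = 3, S = 1; 3 > 1 (want ≤)  false

The assignment fails constraints 1, 6, 11.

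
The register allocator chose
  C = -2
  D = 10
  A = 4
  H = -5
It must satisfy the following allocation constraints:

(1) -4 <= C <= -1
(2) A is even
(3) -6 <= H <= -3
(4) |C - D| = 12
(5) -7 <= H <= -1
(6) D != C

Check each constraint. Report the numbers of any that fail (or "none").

None — every constraint holds.

(1) C = -2 lies in [-4, -1]  holds
(2) A = 4 is even  holds
(3) H = -5 lies in [-6, -3]  holds
(4) |-2 - 10| = 12  holds
(5) H = -5 lies in [-7, -1]  holds
(6) D = 10, C = -2; distinct  holds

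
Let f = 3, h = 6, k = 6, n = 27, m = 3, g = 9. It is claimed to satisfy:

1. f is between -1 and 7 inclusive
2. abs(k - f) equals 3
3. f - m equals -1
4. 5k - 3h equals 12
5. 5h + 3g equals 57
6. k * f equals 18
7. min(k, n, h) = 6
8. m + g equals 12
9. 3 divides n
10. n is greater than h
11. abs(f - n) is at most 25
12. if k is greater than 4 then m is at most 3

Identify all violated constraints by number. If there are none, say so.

The assignment fails constraint 3.

1. f = 3 lies in [-1, 7]  ✔
2. abs(6 - 3) = 3  ✔
3. f - m = 3 - 3 = 0, not -1  ✘
4. 5k - 3h = 5(6) - 3(6) = 12  ✔
5. 5h + 3g = 5(6) + 3(9) = 57  ✔
6. k * f = 6 * 3 = 18  ✔
7. min(6, 27, 6) = 6  ✔
8. m + g = 3 + 9 = 12  ✔
9. 27 / 3 = 9, so 3 divides 27  ✔
10. n = 27, h = 6; 27 > 6  ✔
11. abs(3 - 27) = 24; 24 ≤ 25  ✔
12. k = 6 > 4, so we need m ≤ 3; m = 3 ≤ 3  ✔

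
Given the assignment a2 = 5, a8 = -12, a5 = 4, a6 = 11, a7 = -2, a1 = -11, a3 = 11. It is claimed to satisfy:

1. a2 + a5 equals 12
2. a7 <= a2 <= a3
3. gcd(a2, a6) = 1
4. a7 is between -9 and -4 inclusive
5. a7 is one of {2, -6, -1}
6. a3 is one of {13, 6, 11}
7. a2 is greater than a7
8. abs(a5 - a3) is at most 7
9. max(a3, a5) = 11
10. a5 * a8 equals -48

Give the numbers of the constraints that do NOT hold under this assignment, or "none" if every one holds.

1. a2 + a5 = 5 + 4 = 9, not 12  FAIL
2. values -2 <= 5 <= 11  OK
3. gcd(5, 11) = 1  OK
4. a7 = -2 is outside [-9, -4]  FAIL
5. a7 = -2 is not in {2, -6, -1}  FAIL
6. a3 = 11 is in {13, 6, 11}  OK
7. a2 = 5, a7 = -2; 5 > -2  OK
8. abs(4 - 11) = 7; 7 ≤ 7  OK
9. max(11, 4) = 11  OK
10. a5 * a8 = 4 * (-12) = -48  OK

No — constraints 1, 4, and 5 are not satisfied.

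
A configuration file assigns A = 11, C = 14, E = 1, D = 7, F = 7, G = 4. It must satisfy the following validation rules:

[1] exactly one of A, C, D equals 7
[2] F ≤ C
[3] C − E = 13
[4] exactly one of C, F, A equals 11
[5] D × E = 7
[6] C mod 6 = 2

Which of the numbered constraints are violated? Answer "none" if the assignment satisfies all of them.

[1] A=11, C=14, D=7; 1 of them equals 7 — holds.
[2] F = 7, C = 14; 7 ≤ 14 — holds.
[3] C − E = 14 − 1 = 13 — holds.
[4] C=14, F=7, A=11; 1 of them equals 11 — holds.
[5] D × E = 7 × 1 = 7 — holds.
[6] 14 mod 6 = 2 — holds.

None — every constraint holds.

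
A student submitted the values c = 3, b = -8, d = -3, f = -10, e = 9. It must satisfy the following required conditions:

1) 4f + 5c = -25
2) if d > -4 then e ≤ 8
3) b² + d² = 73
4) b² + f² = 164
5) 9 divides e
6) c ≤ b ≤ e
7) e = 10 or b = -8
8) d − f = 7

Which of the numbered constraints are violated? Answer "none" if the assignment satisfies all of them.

1) 4f + 5c = 4(-10) + 5(3) = -25  ✔
2) d = -3 > -4, so we need e ≤ 8; but e = 9 > 8  ✘
3) b² + d² = (-8)² + (-3)² = 64 + 9 = 73  ✔
4) b² + f² = (-8)² + (-10)² = 64 + 100 = 164  ✔
5) 9 / 9 = 1, so 9 divides 9  ✔
6) values 3, -8, 9; c = 3 is not ≤ b = -8  ✘
7) e = 9 ≠ 10, but b = -8 = -8 (second disjunct)  ✔
8) d − f = -3 − (-10) = 7  ✔

Constraints 2, 6 are violated.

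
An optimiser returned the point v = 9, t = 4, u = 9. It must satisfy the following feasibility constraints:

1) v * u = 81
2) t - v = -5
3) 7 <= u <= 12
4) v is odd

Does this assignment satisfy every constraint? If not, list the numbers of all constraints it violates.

1) v * u = 9 * 9 = 81 — holds.
2) t - v = 4 - 9 = -5 — holds.
3) u = 9 lies in [7, 12] — holds.
4) v = 9 is odd — holds.

Yes — all constraints hold.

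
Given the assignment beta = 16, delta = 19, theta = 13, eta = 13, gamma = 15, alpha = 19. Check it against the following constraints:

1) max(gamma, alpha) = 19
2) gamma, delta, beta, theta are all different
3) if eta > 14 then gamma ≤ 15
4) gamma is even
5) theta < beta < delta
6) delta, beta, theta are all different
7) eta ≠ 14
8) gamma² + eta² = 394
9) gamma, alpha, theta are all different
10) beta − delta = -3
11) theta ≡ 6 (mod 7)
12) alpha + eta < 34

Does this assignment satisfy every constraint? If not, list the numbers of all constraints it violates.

1) max(15, 19) = 19 — OK.
2) values 15, 19, 16, 13 are pairwise distinct — OK.
3) eta = 13, not > 14; antecedent false, conditional vacuously true — OK.
4) gamma = 15 is odd — violated.
5) values 13 < 16 < 19 — OK.
6) values 19, 16, 13 are pairwise distinct — OK.
7) eta = 13, and 13 ≠ 14 — OK.
8) gamma² + eta² = 15² + 13² = 225 + 169 = 394 — OK.
9) values 15, 19, 13 are pairwise distinct — OK.
10) beta − delta = 16 − 19 = -3 — OK.
11) 13 mod 7 = 6 — OK.
12) alpha + eta = 19 + 13 = 32; 32 < 34 — OK.

Constraint 4 does not hold.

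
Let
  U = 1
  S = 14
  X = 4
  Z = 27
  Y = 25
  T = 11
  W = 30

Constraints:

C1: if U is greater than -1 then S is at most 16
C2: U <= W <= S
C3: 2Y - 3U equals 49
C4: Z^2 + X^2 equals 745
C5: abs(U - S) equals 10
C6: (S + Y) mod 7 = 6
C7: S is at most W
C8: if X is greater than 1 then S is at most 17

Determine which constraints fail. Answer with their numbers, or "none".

C1: U = 1 > -1, so we need S ≤ 16; S = 14 ≤ 16 — holds.
C2: values 1, 30, 14; W = 30 is not <= S = 14 — does not hold.
C3: 2Y - 3U = 2(25) - 3(1) = 47, not 49 — does not hold.
C4: Z^2 + X^2 = 27^2 + 4^2 = 729 + 16 = 745 — holds.
C5: abs(1 - 14) = 13, not 10 — does not hold.
C6: S + Y = 39; 39 mod 7 = 4, not 6 — does not hold.
C7: S = 14, W = 30; 14 ≤ 30 — holds.
C8: X = 4 > 1, so we need S ≤ 17; S = 14 ≤ 17 — holds.

Constraints 2, 3, 5, and 6 are violated.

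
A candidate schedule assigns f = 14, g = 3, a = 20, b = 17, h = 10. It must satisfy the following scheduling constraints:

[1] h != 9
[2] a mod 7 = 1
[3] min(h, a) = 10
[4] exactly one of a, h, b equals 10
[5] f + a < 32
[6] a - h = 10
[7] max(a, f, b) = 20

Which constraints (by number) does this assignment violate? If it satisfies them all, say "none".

[1] h = 10, and 10 ≠ 9  OK
[2] 20 mod 7 = 6, not 1  FAIL
[3] min(10, 20) = 10  OK
[4] a=20, h=10, b=17; 1 of them equals 10  OK
[5] f + a = 14 + 20 = 34; 34 ≥ 32, bound 32 not met  FAIL
[6] a - h = 20 - 10 = 10  OK
[7] max(20, 14, 17) = 20  OK

Constraints 2 and 5 do not hold.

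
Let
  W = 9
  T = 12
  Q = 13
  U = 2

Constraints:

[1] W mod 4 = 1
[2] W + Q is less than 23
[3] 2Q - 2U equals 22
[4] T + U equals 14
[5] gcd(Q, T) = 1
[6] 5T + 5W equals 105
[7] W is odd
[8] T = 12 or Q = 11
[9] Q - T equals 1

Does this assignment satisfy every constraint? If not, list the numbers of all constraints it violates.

The assignment satisfies every constraint.

[1] 9 mod 4 = 1 — holds.
[2] W + Q = 9 + 13 = 22; 22 < 23 — holds.
[3] 2Q - 2U = 2(13) - 2(2) = 22 — holds.
[4] T + U = 12 + 2 = 14 — holds.
[5] gcd(13, 12) = 1 — holds.
[6] 5T + 5W = 5(12) + 5(9) = 105 — holds.
[7] W = 9 is odd — holds.
[8] T = 12 = 12 (first disjunct) — holds.
[9] Q - T = 13 - 12 = 1 — holds.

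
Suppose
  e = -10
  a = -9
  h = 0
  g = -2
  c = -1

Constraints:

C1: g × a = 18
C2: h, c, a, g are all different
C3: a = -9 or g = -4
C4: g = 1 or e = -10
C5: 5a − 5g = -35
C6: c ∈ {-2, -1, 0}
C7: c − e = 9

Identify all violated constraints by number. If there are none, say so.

C1: g × a = -2 × (-9) = 18 — OK.
C2: values 0, -1, -9, -2 are pairwise distinct — OK.
C3: a = -9 = -9 (first disjunct) — OK.
C4: g = -2 ≠ 1, but e = -10 = -10 (second disjunct) — OK.
C5: 5a − 5g = 5(-9) − 5(-2) = -35 — OK.
C6: c = -1 is in {-2, -1, 0} — OK.
C7: c − e = -1 − (-10) = 9 — OK.

No violations.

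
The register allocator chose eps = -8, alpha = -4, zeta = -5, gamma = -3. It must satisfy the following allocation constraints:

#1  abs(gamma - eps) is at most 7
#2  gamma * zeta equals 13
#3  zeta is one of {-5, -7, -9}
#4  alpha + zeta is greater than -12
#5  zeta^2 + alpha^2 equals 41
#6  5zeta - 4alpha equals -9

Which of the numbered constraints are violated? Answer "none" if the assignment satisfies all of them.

#1 abs(-3 - (-8)) = 5; 5 ≤ 7  ✓
#2 gamma * zeta = -3 * (-5) = 15, not 13  ✗
#3 zeta = -5 is in {-5, -7, -9}  ✓
#4 alpha + zeta = -4 + (-5) = -9; -9 > -12  ✓
#5 zeta^2 + alpha^2 = (-5)^2 + (-4)^2 = 25 + 16 = 41  ✓
#6 5zeta - 4alpha = 5(-5) - 4(-4) = -9  ✓

Constraint 2 does not hold.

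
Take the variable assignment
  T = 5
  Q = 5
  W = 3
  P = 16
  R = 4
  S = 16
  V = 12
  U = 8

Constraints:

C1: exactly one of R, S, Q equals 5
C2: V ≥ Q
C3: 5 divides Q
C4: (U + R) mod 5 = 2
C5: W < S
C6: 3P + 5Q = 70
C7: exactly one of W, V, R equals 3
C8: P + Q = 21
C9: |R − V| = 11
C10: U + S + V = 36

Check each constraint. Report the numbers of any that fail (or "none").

C1: R=4, S=16, Q=5; 1 of them equals 5 — holds.
C2: V = 12, Q = 5; 12 ≥ 5 — holds.
C3: 5 / 5 = 1, so 5 divides 5 — holds.
C4: U + R = 12; 12 mod 5 = 2 — holds.
C5: W = 3, S = 16; 3 < 16 — holds.
C6: 3P + 5Q = 3(16) + 5(5) = 73, not 70 — fails.
C7: W=3, V=12, R=4; 1 of them equals 3 — holds.
C8: P + Q = 16 + 5 = 21 — holds.
C9: |4 − 12| = 8, not 11 — fails.
C10: U + S + V = 8 + 16 + 12 = 36 — holds.

No — constraints 6 and 9 are not satisfied.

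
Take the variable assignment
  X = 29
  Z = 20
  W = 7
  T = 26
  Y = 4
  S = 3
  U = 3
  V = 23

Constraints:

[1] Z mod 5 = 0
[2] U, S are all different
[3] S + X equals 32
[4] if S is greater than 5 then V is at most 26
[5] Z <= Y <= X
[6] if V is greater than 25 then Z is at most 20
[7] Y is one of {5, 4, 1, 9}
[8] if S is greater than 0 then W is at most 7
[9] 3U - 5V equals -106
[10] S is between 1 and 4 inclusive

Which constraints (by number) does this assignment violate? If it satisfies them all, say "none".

Constraints 2 and 5 do not hold.

[1] 20 mod 5 = 0  ✓
[2] U = S = 3, not all different  ✗
[3] S + X = 3 + 29 = 32  ✓
[4] S = 3, not > 5; antecedent false, conditional vacuously true  ✓
[5] values 20, 4, 29; Z = 20 is not <= Y = 4  ✗
[6] V = 23, not > 25; antecedent false, conditional vacuously true  ✓
[7] Y = 4 is in {5, 4, 1, 9}  ✓
[8] S = 3 > 0, so we need W ≤ 7; W = 7 ≤ 7  ✓
[9] 3U - 5V = 3(3) - 5(23) = -106  ✓
[10] S = 3 lies in [1, 4]  ✓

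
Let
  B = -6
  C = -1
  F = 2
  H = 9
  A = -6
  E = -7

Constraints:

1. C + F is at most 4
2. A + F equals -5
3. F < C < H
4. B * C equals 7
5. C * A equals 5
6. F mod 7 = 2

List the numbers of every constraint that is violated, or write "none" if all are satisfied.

Constraints 2, 3, 4, 5 do not hold.

1. C + F = -1 + 2 = 1; 1 ≤ 4  ✔
2. A + F = -6 + 2 = -4, not -5  ✘
3. values 2, -1, 9; F = 2 is not < C = -1  ✘
4. B * C = -6 * (-1) = 6, not 7  ✘
5. C * A = -1 * (-6) = 6, not 5  ✘
6. 2 mod 7 = 2  ✔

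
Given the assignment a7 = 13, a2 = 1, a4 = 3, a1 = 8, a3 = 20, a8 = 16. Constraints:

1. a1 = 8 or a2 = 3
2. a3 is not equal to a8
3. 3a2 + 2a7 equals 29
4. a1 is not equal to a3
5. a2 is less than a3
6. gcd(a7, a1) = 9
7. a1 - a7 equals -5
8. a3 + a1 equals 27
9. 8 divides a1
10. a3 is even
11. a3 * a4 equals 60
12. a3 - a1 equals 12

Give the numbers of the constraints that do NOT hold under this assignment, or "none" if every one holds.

Constraints 6 and 8 are violated.

1. a1 = 8 = 8 (first disjunct)  ✔
2. a3 = 20, a8 = 16; distinct  ✔
3. 3a2 + 2a7 = 3(1) + 2(13) = 29  ✔
4. a1 = 8, a3 = 20; distinct  ✔
5. a2 = 1, a3 = 20; 1 < 20  ✔
6. gcd(13, 8) = 1, not 9  ✘
7. a1 - a7 = 8 - 13 = -5  ✔
8. a3 + a1 = 20 + 8 = 28, not 27  ✘
9. 8 / 8 = 1, so 8 divides 8  ✔
10. a3 = 20 is even  ✔
11. a3 * a4 = 20 * 3 = 60  ✔
12. a3 - a1 = 20 - 8 = 12  ✔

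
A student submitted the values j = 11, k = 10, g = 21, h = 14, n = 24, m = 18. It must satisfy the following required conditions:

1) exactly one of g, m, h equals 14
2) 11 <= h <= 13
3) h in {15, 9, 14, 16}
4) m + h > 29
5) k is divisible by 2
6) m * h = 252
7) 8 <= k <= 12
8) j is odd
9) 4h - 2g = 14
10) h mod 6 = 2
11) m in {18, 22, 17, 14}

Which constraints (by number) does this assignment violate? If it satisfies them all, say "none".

No — constraint 2 is not satisfied.

1) g=21, m=18, h=14; 1 of them equals 14  ✓
2) h = 14 is outside [11, 13]  ✗
3) h = 14 is in {15, 9, 14, 16}  ✓
4) m + h = 18 + 14 = 32; 32 > 29  ✓
5) 10 / 2 = 5, so 2 divides 10  ✓
6) m * h = 18 * 14 = 252  ✓
7) k = 10 lies in [8, 12]  ✓
8) j = 11 is odd  ✓
9) 4h - 2g = 4(14) - 2(21) = 14  ✓
10) 14 mod 6 = 2  ✓
11) m = 18 is in {18, 22, 17, 14}  ✓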